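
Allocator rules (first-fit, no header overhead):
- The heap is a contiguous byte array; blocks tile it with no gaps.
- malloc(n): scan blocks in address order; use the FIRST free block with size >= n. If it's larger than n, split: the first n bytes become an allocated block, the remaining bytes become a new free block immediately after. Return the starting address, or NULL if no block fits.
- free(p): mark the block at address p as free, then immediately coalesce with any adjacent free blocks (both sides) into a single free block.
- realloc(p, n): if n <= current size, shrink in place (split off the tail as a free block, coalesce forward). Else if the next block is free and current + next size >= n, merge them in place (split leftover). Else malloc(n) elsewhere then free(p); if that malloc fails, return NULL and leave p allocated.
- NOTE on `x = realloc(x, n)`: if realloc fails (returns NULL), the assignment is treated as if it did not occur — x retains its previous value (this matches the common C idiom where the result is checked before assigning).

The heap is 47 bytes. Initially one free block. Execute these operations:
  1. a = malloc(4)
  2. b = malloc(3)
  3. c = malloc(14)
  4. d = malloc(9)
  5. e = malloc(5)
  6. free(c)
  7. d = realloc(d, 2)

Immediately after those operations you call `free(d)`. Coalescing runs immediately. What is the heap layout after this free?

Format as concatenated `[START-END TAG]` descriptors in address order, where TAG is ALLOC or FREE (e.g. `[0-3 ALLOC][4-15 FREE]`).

Op 1: a = malloc(4) -> a = 0; heap: [0-3 ALLOC][4-46 FREE]
Op 2: b = malloc(3) -> b = 4; heap: [0-3 ALLOC][4-6 ALLOC][7-46 FREE]
Op 3: c = malloc(14) -> c = 7; heap: [0-3 ALLOC][4-6 ALLOC][7-20 ALLOC][21-46 FREE]
Op 4: d = malloc(9) -> d = 21; heap: [0-3 ALLOC][4-6 ALLOC][7-20 ALLOC][21-29 ALLOC][30-46 FREE]
Op 5: e = malloc(5) -> e = 30; heap: [0-3 ALLOC][4-6 ALLOC][7-20 ALLOC][21-29 ALLOC][30-34 ALLOC][35-46 FREE]
Op 6: free(c) -> (freed c); heap: [0-3 ALLOC][4-6 ALLOC][7-20 FREE][21-29 ALLOC][30-34 ALLOC][35-46 FREE]
Op 7: d = realloc(d, 2) -> d = 21; heap: [0-3 ALLOC][4-6 ALLOC][7-20 FREE][21-22 ALLOC][23-29 FREE][30-34 ALLOC][35-46 FREE]
free(d): d = 21 -> block [21-22 ALLOC]; mark free, coalesce with adjacent free neighbors -> [0-3 ALLOC][4-6 ALLOC][7-29 FREE][30-34 ALLOC][35-46 FREE]

Answer: [0-3 ALLOC][4-6 ALLOC][7-29 FREE][30-34 ALLOC][35-46 FREE]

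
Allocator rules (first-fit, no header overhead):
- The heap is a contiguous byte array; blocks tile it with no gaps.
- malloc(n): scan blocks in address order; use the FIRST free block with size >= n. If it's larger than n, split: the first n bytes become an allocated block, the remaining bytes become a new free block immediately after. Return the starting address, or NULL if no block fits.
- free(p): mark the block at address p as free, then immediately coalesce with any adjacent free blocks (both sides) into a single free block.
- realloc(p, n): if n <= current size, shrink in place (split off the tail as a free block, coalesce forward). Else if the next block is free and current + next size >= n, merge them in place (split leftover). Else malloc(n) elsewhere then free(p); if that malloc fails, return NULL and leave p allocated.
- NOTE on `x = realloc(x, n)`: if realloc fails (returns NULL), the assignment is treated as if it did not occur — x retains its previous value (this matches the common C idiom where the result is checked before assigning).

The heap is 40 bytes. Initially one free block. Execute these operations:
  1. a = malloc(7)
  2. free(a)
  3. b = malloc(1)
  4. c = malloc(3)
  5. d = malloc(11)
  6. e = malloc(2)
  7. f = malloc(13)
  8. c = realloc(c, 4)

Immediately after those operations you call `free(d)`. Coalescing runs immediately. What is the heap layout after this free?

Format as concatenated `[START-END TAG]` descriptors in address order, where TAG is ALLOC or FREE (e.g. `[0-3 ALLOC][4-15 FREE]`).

Op 1: a = malloc(7) -> a = 0; heap: [0-6 ALLOC][7-39 FREE]
Op 2: free(a) -> (freed a); heap: [0-39 FREE]
Op 3: b = malloc(1) -> b = 0; heap: [0-0 ALLOC][1-39 FREE]
Op 4: c = malloc(3) -> c = 1; heap: [0-0 ALLOC][1-3 ALLOC][4-39 FREE]
Op 5: d = malloc(11) -> d = 4; heap: [0-0 ALLOC][1-3 ALLOC][4-14 ALLOC][15-39 FREE]
Op 6: e = malloc(2) -> e = 15; heap: [0-0 ALLOC][1-3 ALLOC][4-14 ALLOC][15-16 ALLOC][17-39 FREE]
Op 7: f = malloc(13) -> f = 17; heap: [0-0 ALLOC][1-3 ALLOC][4-14 ALLOC][15-16 ALLOC][17-29 ALLOC][30-39 FREE]
Op 8: c = realloc(c, 4) -> c = 30; heap: [0-0 ALLOC][1-3 FREE][4-14 ALLOC][15-16 ALLOC][17-29 ALLOC][30-33 ALLOC][34-39 FREE]
free(d): d = 4 -> block [4-14 ALLOC]; mark free, coalesce with adjacent free neighbors -> [0-0 ALLOC][1-14 FREE][15-16 ALLOC][17-29 ALLOC][30-33 ALLOC][34-39 FREE]

Answer: [0-0 ALLOC][1-14 FREE][15-16 ALLOC][17-29 ALLOC][30-33 ALLOC][34-39 FREE]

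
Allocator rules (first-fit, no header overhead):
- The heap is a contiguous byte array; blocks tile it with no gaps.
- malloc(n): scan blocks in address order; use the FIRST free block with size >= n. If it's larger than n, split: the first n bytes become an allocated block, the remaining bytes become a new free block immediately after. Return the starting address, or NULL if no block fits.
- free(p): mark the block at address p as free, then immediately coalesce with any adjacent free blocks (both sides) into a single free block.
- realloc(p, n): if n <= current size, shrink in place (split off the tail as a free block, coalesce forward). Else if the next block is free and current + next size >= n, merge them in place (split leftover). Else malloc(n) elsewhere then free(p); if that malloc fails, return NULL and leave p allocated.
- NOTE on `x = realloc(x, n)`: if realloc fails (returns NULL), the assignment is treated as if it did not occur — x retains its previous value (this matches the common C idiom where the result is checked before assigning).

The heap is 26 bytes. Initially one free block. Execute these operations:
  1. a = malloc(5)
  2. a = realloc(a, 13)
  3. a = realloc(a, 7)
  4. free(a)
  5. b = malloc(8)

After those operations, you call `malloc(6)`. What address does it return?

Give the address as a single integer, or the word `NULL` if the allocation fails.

Op 1: a = malloc(5) -> a = 0; heap: [0-4 ALLOC][5-25 FREE]
Op 2: a = realloc(a, 13) -> a = 0; heap: [0-12 ALLOC][13-25 FREE]
Op 3: a = realloc(a, 7) -> a = 0; heap: [0-6 ALLOC][7-25 FREE]
Op 4: free(a) -> (freed a); heap: [0-25 FREE]
Op 5: b = malloc(8) -> b = 0; heap: [0-7 ALLOC][8-25 FREE]
malloc(6): first-fit scan over [0-7 ALLOC][8-25 FREE] -> 8

Answer: 8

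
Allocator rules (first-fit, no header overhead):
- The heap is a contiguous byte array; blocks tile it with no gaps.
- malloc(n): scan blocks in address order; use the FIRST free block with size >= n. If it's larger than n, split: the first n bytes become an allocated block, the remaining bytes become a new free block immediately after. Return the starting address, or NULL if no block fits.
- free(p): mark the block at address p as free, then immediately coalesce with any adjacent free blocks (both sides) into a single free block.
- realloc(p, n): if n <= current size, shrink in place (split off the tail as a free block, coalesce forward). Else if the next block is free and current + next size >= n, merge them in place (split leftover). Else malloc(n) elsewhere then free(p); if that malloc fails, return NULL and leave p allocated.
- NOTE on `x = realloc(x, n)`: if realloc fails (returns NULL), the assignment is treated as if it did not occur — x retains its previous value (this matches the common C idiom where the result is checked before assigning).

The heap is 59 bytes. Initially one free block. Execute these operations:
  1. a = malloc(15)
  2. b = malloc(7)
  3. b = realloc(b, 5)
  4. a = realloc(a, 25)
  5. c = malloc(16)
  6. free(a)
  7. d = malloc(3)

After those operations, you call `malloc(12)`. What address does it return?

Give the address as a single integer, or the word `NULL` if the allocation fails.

Op 1: a = malloc(15) -> a = 0; heap: [0-14 ALLOC][15-58 FREE]
Op 2: b = malloc(7) -> b = 15; heap: [0-14 ALLOC][15-21 ALLOC][22-58 FREE]
Op 3: b = realloc(b, 5) -> b = 15; heap: [0-14 ALLOC][15-19 ALLOC][20-58 FREE]
Op 4: a = realloc(a, 25) -> a = 20; heap: [0-14 FREE][15-19 ALLOC][20-44 ALLOC][45-58 FREE]
Op 5: c = malloc(16) -> c = NULL; heap: [0-14 FREE][15-19 ALLOC][20-44 ALLOC][45-58 FREE]
Op 6: free(a) -> (freed a); heap: [0-14 FREE][15-19 ALLOC][20-58 FREE]
Op 7: d = malloc(3) -> d = 0; heap: [0-2 ALLOC][3-14 FREE][15-19 ALLOC][20-58 FREE]
malloc(12): first-fit scan over [0-2 ALLOC][3-14 FREE][15-19 ALLOC][20-58 FREE] -> 3

Answer: 3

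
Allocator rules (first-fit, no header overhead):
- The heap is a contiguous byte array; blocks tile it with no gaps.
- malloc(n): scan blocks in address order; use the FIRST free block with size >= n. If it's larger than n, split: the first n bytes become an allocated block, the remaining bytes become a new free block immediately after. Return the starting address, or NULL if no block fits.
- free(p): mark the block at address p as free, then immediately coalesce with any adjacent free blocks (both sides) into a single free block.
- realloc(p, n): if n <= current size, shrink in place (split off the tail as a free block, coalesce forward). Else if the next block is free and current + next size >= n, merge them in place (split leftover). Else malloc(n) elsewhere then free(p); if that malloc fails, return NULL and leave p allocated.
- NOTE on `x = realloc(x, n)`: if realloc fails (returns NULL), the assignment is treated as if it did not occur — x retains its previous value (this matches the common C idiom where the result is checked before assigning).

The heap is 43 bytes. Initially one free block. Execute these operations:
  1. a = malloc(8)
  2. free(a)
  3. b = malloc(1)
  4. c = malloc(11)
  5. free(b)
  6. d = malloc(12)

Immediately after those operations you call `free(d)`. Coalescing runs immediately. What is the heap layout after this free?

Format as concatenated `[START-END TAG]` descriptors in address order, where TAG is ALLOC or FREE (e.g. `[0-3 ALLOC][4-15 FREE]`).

Answer: [0-0 FREE][1-11 ALLOC][12-42 FREE]

Derivation:
Op 1: a = malloc(8) -> a = 0; heap: [0-7 ALLOC][8-42 FREE]
Op 2: free(a) -> (freed a); heap: [0-42 FREE]
Op 3: b = malloc(1) -> b = 0; heap: [0-0 ALLOC][1-42 FREE]
Op 4: c = malloc(11) -> c = 1; heap: [0-0 ALLOC][1-11 ALLOC][12-42 FREE]
Op 5: free(b) -> (freed b); heap: [0-0 FREE][1-11 ALLOC][12-42 FREE]
Op 6: d = malloc(12) -> d = 12; heap: [0-0 FREE][1-11 ALLOC][12-23 ALLOC][24-42 FREE]
free(d): d = 12 -> block [12-23 ALLOC]; mark free, coalesce with adjacent free neighbors -> [0-0 FREE][1-11 ALLOC][12-42 FREE]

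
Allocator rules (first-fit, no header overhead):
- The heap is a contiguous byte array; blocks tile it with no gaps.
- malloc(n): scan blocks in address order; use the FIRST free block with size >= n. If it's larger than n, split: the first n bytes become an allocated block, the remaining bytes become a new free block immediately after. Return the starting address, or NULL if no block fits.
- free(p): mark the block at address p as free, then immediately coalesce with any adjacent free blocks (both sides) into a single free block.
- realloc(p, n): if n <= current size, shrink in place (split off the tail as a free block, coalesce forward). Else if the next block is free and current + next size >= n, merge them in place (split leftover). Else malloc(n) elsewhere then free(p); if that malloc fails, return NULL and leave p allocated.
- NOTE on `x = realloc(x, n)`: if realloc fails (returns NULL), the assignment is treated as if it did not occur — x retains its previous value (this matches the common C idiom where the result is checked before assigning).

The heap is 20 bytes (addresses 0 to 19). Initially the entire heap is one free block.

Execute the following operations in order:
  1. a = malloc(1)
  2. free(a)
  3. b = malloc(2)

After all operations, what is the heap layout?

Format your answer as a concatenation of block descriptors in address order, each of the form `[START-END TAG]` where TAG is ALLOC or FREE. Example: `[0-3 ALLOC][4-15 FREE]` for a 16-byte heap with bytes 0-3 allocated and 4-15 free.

Op 1: a = malloc(1) -> a = 0; heap: [0-0 ALLOC][1-19 FREE]
Op 2: free(a) -> (freed a); heap: [0-19 FREE]
Op 3: b = malloc(2) -> b = 0; heap: [0-1 ALLOC][2-19 FREE]

Answer: [0-1 ALLOC][2-19 FREE]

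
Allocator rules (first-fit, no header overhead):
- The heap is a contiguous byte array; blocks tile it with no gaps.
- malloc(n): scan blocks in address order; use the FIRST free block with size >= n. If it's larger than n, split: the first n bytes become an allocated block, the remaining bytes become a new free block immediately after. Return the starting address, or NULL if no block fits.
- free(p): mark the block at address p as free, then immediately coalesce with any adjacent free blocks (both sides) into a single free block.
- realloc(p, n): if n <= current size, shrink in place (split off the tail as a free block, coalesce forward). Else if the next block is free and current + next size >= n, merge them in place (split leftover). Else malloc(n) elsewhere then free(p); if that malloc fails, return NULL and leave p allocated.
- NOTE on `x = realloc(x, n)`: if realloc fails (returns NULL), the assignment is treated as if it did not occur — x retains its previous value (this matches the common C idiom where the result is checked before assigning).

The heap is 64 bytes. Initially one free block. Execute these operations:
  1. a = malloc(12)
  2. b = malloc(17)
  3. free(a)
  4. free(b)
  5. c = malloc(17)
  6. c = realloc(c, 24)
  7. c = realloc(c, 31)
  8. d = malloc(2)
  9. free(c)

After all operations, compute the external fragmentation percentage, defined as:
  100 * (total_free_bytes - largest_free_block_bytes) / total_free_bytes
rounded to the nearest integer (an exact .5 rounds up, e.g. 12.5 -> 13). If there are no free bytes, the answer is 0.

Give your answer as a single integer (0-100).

Op 1: a = malloc(12) -> a = 0; heap: [0-11 ALLOC][12-63 FREE]
Op 2: b = malloc(17) -> b = 12; heap: [0-11 ALLOC][12-28 ALLOC][29-63 FREE]
Op 3: free(a) -> (freed a); heap: [0-11 FREE][12-28 ALLOC][29-63 FREE]
Op 4: free(b) -> (freed b); heap: [0-63 FREE]
Op 5: c = malloc(17) -> c = 0; heap: [0-16 ALLOC][17-63 FREE]
Op 6: c = realloc(c, 24) -> c = 0; heap: [0-23 ALLOC][24-63 FREE]
Op 7: c = realloc(c, 31) -> c = 0; heap: [0-30 ALLOC][31-63 FREE]
Op 8: d = malloc(2) -> d = 31; heap: [0-30 ALLOC][31-32 ALLOC][33-63 FREE]
Op 9: free(c) -> (freed c); heap: [0-30 FREE][31-32 ALLOC][33-63 FREE]
Free blocks: [31 31] total_free=62 largest=31 -> 100*(62-31)/62 = 3100/62 = 50

Answer: 50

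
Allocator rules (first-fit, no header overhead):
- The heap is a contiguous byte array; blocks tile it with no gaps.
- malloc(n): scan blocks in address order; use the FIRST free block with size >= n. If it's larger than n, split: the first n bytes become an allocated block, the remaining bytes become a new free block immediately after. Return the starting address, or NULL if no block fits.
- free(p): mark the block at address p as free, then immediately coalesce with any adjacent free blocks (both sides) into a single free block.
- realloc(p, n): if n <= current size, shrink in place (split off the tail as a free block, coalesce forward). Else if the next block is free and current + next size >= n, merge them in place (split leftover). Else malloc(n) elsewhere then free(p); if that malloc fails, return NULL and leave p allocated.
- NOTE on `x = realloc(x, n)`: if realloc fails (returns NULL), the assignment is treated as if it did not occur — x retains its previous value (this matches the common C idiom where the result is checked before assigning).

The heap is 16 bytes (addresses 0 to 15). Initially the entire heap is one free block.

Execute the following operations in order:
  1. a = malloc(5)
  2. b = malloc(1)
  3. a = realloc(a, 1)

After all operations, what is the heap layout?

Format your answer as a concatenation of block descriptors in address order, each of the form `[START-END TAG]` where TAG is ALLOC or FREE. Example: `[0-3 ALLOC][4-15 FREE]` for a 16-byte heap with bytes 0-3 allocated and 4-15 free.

Answer: [0-0 ALLOC][1-4 FREE][5-5 ALLOC][6-15 FREE]

Derivation:
Op 1: a = malloc(5) -> a = 0; heap: [0-4 ALLOC][5-15 FREE]
Op 2: b = malloc(1) -> b = 5; heap: [0-4 ALLOC][5-5 ALLOC][6-15 FREE]
Op 3: a = realloc(a, 1) -> a = 0; heap: [0-0 ALLOC][1-4 FREE][5-5 ALLOC][6-15 FREE]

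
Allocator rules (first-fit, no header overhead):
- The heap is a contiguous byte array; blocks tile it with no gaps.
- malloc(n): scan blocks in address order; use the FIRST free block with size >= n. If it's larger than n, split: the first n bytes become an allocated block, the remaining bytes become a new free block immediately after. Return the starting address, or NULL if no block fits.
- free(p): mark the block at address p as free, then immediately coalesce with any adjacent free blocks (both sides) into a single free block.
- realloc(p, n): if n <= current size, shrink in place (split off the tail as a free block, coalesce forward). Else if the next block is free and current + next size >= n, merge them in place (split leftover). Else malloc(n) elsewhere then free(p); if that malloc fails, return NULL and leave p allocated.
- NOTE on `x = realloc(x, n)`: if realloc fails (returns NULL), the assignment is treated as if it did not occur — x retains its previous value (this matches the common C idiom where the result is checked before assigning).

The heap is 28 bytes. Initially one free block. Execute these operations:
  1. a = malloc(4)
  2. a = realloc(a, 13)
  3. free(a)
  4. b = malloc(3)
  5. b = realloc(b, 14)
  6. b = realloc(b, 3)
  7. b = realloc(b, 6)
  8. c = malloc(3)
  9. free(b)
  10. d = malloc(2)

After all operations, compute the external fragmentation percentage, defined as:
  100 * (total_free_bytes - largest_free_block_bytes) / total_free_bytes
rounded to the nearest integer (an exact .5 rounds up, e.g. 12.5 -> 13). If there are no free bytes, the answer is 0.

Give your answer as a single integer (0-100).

Op 1: a = malloc(4) -> a = 0; heap: [0-3 ALLOC][4-27 FREE]
Op 2: a = realloc(a, 13) -> a = 0; heap: [0-12 ALLOC][13-27 FREE]
Op 3: free(a) -> (freed a); heap: [0-27 FREE]
Op 4: b = malloc(3) -> b = 0; heap: [0-2 ALLOC][3-27 FREE]
Op 5: b = realloc(b, 14) -> b = 0; heap: [0-13 ALLOC][14-27 FREE]
Op 6: b = realloc(b, 3) -> b = 0; heap: [0-2 ALLOC][3-27 FREE]
Op 7: b = realloc(b, 6) -> b = 0; heap: [0-5 ALLOC][6-27 FREE]
Op 8: c = malloc(3) -> c = 6; heap: [0-5 ALLOC][6-8 ALLOC][9-27 FREE]
Op 9: free(b) -> (freed b); heap: [0-5 FREE][6-8 ALLOC][9-27 FREE]
Op 10: d = malloc(2) -> d = 0; heap: [0-1 ALLOC][2-5 FREE][6-8 ALLOC][9-27 FREE]
Free blocks: [4 19] total_free=23 largest=19 -> 100*(23-19)/23 = 400/23 ≈ 17.391 -> rounds to 17

Answer: 17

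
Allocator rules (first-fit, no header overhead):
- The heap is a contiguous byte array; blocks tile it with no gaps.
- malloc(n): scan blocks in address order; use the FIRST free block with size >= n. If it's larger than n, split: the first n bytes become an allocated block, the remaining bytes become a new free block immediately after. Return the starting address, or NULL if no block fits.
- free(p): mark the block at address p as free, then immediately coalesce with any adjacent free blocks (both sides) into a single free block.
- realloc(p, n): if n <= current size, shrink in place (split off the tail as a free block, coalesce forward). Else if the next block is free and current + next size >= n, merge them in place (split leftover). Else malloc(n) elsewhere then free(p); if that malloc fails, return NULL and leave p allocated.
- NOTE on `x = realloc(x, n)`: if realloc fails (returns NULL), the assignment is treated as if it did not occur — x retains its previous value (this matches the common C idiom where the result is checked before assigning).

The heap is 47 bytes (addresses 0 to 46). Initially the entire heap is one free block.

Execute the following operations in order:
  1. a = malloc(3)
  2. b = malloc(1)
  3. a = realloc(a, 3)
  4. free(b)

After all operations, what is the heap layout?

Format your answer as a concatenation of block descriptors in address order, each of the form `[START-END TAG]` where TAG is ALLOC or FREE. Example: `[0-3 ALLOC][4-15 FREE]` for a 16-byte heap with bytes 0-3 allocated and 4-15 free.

Op 1: a = malloc(3) -> a = 0; heap: [0-2 ALLOC][3-46 FREE]
Op 2: b = malloc(1) -> b = 3; heap: [0-2 ALLOC][3-3 ALLOC][4-46 FREE]
Op 3: a = realloc(a, 3) -> a = 0; heap: [0-2 ALLOC][3-3 ALLOC][4-46 FREE]
Op 4: free(b) -> (freed b); heap: [0-2 ALLOC][3-46 FREE]

Answer: [0-2 ALLOC][3-46 FREE]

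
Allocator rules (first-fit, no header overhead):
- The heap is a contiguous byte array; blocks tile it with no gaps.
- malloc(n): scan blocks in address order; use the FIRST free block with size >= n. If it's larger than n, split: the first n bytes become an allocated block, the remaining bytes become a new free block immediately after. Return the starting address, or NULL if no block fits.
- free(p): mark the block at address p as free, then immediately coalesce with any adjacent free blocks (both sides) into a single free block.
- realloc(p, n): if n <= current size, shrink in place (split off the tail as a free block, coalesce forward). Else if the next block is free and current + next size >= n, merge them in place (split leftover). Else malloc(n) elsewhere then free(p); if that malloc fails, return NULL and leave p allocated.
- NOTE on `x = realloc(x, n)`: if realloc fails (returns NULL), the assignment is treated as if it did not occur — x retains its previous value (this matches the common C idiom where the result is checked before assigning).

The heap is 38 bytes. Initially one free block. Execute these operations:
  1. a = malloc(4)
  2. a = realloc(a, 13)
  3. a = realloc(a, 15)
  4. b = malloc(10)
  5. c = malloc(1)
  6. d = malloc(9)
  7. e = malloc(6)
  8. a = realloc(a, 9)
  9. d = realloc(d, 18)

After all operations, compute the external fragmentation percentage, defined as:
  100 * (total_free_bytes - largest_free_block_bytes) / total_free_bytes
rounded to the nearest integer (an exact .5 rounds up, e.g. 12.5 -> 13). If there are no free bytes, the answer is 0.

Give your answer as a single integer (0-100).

Answer: 33

Derivation:
Op 1: a = malloc(4) -> a = 0; heap: [0-3 ALLOC][4-37 FREE]
Op 2: a = realloc(a, 13) -> a = 0; heap: [0-12 ALLOC][13-37 FREE]
Op 3: a = realloc(a, 15) -> a = 0; heap: [0-14 ALLOC][15-37 FREE]
Op 4: b = malloc(10) -> b = 15; heap: [0-14 ALLOC][15-24 ALLOC][25-37 FREE]
Op 5: c = malloc(1) -> c = 25; heap: [0-14 ALLOC][15-24 ALLOC][25-25 ALLOC][26-37 FREE]
Op 6: d = malloc(9) -> d = 26; heap: [0-14 ALLOC][15-24 ALLOC][25-25 ALLOC][26-34 ALLOC][35-37 FREE]
Op 7: e = malloc(6) -> e = NULL; heap: [0-14 ALLOC][15-24 ALLOC][25-25 ALLOC][26-34 ALLOC][35-37 FREE]
Op 8: a = realloc(a, 9) -> a = 0; heap: [0-8 ALLOC][9-14 FREE][15-24 ALLOC][25-25 ALLOC][26-34 ALLOC][35-37 FREE]
Op 9: d = realloc(d, 18) -> NULL (d unchanged); heap: [0-8 ALLOC][9-14 FREE][15-24 ALLOC][25-25 ALLOC][26-34 ALLOC][35-37 FREE]
Free blocks: [6 3] total_free=9 largest=6 -> 100*(9-6)/9 = 300/9 ≈ 33.333 -> rounds to 33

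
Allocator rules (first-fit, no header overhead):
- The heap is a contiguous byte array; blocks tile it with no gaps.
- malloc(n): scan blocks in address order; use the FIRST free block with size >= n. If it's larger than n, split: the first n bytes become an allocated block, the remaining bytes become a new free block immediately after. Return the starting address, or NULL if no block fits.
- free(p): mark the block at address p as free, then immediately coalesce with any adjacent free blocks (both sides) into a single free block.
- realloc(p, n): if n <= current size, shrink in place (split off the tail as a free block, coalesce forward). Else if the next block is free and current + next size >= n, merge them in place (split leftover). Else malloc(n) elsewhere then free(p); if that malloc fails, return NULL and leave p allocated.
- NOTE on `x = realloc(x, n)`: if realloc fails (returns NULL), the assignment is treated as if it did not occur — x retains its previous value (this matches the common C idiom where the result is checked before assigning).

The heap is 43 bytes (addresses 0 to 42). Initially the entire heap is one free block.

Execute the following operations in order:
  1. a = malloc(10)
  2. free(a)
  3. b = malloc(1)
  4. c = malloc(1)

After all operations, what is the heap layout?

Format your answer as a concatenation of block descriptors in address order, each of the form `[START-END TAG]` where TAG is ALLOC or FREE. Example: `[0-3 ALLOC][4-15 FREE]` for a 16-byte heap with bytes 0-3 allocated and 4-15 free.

Answer: [0-0 ALLOC][1-1 ALLOC][2-42 FREE]

Derivation:
Op 1: a = malloc(10) -> a = 0; heap: [0-9 ALLOC][10-42 FREE]
Op 2: free(a) -> (freed a); heap: [0-42 FREE]
Op 3: b = malloc(1) -> b = 0; heap: [0-0 ALLOC][1-42 FREE]
Op 4: c = malloc(1) -> c = 1; heap: [0-0 ALLOC][1-1 ALLOC][2-42 FREE]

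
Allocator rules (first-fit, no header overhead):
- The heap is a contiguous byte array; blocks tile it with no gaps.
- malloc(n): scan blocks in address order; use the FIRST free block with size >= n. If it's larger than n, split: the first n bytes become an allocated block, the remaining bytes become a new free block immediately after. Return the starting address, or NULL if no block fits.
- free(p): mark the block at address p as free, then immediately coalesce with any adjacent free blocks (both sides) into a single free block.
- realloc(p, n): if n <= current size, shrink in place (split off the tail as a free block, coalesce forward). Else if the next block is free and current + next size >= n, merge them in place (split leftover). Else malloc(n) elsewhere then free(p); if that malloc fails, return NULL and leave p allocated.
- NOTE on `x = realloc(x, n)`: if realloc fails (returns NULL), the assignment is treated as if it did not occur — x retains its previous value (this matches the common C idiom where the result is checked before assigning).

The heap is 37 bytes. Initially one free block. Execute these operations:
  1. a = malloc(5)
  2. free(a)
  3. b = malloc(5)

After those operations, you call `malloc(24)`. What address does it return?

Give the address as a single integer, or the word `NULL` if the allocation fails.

Op 1: a = malloc(5) -> a = 0; heap: [0-4 ALLOC][5-36 FREE]
Op 2: free(a) -> (freed a); heap: [0-36 FREE]
Op 3: b = malloc(5) -> b = 0; heap: [0-4 ALLOC][5-36 FREE]
malloc(24): first-fit scan over [0-4 ALLOC][5-36 FREE] -> 5

Answer: 5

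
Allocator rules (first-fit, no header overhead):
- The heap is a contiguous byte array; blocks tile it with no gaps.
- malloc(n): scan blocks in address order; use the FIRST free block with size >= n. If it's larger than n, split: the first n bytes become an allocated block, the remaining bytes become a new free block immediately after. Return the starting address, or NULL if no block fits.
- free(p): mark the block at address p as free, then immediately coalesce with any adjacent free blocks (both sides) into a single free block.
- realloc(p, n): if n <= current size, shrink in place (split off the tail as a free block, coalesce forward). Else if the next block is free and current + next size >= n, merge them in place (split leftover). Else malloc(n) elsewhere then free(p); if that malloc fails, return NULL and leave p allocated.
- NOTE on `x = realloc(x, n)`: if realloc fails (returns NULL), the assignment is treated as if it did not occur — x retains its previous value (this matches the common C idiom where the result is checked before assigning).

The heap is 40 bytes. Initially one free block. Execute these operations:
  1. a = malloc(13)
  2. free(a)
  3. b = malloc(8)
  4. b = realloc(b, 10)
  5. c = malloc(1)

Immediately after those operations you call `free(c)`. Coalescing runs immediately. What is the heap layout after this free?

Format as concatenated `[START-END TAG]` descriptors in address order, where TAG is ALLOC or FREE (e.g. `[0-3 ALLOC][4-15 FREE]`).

Answer: [0-9 ALLOC][10-39 FREE]

Derivation:
Op 1: a = malloc(13) -> a = 0; heap: [0-12 ALLOC][13-39 FREE]
Op 2: free(a) -> (freed a); heap: [0-39 FREE]
Op 3: b = malloc(8) -> b = 0; heap: [0-7 ALLOC][8-39 FREE]
Op 4: b = realloc(b, 10) -> b = 0; heap: [0-9 ALLOC][10-39 FREE]
Op 5: c = malloc(1) -> c = 10; heap: [0-9 ALLOC][10-10 ALLOC][11-39 FREE]
free(c): c = 10 -> block [10-10 ALLOC]; mark free, coalesce with adjacent free neighbors -> [0-9 ALLOC][10-39 FREE]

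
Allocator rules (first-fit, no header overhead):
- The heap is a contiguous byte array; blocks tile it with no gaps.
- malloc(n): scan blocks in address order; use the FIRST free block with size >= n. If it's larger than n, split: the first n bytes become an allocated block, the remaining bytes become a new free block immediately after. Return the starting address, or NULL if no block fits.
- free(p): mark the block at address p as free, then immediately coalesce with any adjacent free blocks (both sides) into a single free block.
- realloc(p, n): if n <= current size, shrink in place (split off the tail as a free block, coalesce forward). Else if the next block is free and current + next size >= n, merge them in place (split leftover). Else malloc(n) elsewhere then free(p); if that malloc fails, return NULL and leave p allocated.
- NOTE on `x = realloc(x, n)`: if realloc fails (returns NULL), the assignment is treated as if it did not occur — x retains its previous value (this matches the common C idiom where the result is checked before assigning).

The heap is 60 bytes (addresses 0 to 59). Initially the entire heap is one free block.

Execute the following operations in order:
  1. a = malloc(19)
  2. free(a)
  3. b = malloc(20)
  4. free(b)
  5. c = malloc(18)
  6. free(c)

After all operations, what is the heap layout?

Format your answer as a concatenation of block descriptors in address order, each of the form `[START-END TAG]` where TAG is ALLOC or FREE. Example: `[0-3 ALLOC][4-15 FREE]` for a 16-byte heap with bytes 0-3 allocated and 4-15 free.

Op 1: a = malloc(19) -> a = 0; heap: [0-18 ALLOC][19-59 FREE]
Op 2: free(a) -> (freed a); heap: [0-59 FREE]
Op 3: b = malloc(20) -> b = 0; heap: [0-19 ALLOC][20-59 FREE]
Op 4: free(b) -> (freed b); heap: [0-59 FREE]
Op 5: c = malloc(18) -> c = 0; heap: [0-17 ALLOC][18-59 FREE]
Op 6: free(c) -> (freed c); heap: [0-59 FREE]

Answer: [0-59 FREE]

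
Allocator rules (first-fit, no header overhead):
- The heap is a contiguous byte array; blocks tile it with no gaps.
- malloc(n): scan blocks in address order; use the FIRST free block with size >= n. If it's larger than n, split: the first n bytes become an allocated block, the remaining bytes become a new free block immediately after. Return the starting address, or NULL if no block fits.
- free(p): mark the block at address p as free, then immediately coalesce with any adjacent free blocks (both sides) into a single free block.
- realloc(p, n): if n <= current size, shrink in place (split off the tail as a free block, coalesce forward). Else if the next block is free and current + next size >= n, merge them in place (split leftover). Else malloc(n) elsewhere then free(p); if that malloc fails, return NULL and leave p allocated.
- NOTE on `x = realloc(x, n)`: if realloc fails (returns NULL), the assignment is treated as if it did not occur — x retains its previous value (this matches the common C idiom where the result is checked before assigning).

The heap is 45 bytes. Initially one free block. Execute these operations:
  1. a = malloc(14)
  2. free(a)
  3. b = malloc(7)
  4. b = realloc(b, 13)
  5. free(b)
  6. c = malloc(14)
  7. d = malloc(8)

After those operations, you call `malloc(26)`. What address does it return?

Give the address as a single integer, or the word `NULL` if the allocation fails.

Op 1: a = malloc(14) -> a = 0; heap: [0-13 ALLOC][14-44 FREE]
Op 2: free(a) -> (freed a); heap: [0-44 FREE]
Op 3: b = malloc(7) -> b = 0; heap: [0-6 ALLOC][7-44 FREE]
Op 4: b = realloc(b, 13) -> b = 0; heap: [0-12 ALLOC][13-44 FREE]
Op 5: free(b) -> (freed b); heap: [0-44 FREE]
Op 6: c = malloc(14) -> c = 0; heap: [0-13 ALLOC][14-44 FREE]
Op 7: d = malloc(8) -> d = 14; heap: [0-13 ALLOC][14-21 ALLOC][22-44 FREE]
malloc(26): first-fit scan over [0-13 ALLOC][14-21 ALLOC][22-44 FREE] -> NULL

Answer: NULL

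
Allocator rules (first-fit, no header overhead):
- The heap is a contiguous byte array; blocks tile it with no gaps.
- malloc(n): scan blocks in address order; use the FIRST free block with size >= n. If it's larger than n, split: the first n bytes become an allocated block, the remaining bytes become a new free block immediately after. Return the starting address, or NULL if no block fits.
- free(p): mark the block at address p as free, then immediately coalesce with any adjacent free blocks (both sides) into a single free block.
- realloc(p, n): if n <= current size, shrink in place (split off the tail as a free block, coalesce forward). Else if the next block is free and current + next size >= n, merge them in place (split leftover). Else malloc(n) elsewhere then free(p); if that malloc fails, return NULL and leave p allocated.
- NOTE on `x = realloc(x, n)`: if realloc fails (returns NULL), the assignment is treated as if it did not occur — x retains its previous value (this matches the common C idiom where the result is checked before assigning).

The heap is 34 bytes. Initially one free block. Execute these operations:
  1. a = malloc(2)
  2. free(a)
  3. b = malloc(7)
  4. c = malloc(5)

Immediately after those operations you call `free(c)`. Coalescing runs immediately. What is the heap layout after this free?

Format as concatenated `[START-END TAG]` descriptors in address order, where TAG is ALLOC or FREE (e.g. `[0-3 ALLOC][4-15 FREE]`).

Op 1: a = malloc(2) -> a = 0; heap: [0-1 ALLOC][2-33 FREE]
Op 2: free(a) -> (freed a); heap: [0-33 FREE]
Op 3: b = malloc(7) -> b = 0; heap: [0-6 ALLOC][7-33 FREE]
Op 4: c = malloc(5) -> c = 7; heap: [0-6 ALLOC][7-11 ALLOC][12-33 FREE]
free(c): c = 7 -> block [7-11 ALLOC]; mark free, coalesce with adjacent free neighbors -> [0-6 ALLOC][7-33 FREE]

Answer: [0-6 ALLOC][7-33 FREE]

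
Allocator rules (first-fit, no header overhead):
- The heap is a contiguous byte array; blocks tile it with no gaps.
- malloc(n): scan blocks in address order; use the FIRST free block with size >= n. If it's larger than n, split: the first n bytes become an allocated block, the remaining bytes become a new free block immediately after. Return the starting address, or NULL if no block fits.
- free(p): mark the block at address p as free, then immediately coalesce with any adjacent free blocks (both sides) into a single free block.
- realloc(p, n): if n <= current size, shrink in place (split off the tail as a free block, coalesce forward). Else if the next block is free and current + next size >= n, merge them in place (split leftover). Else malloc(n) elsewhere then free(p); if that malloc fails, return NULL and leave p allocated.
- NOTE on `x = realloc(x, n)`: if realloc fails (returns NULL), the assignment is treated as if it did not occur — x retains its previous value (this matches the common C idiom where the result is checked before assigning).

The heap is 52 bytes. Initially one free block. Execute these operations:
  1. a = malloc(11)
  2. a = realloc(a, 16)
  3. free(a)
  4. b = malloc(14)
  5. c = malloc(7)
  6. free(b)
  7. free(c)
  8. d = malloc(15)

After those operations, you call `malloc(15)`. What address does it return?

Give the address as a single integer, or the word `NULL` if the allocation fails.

Answer: 15

Derivation:
Op 1: a = malloc(11) -> a = 0; heap: [0-10 ALLOC][11-51 FREE]
Op 2: a = realloc(a, 16) -> a = 0; heap: [0-15 ALLOC][16-51 FREE]
Op 3: free(a) -> (freed a); heap: [0-51 FREE]
Op 4: b = malloc(14) -> b = 0; heap: [0-13 ALLOC][14-51 FREE]
Op 5: c = malloc(7) -> c = 14; heap: [0-13 ALLOC][14-20 ALLOC][21-51 FREE]
Op 6: free(b) -> (freed b); heap: [0-13 FREE][14-20 ALLOC][21-51 FREE]
Op 7: free(c) -> (freed c); heap: [0-51 FREE]
Op 8: d = malloc(15) -> d = 0; heap: [0-14 ALLOC][15-51 FREE]
malloc(15): first-fit scan over [0-14 ALLOC][15-51 FREE] -> 15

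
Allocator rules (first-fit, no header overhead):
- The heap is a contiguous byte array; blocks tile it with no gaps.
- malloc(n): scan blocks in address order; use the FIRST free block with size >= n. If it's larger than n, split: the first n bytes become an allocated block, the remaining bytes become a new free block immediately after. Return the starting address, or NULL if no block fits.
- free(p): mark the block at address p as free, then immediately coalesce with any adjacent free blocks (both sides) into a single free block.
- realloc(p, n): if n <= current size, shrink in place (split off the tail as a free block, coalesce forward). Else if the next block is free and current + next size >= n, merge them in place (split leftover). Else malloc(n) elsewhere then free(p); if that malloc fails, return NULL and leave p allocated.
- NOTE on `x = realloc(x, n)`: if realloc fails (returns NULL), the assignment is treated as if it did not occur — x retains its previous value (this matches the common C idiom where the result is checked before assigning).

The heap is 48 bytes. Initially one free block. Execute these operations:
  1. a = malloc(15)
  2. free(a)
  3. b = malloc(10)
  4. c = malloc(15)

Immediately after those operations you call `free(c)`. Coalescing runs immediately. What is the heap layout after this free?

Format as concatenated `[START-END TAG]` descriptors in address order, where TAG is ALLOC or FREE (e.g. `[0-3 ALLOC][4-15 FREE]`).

Answer: [0-9 ALLOC][10-47 FREE]

Derivation:
Op 1: a = malloc(15) -> a = 0; heap: [0-14 ALLOC][15-47 FREE]
Op 2: free(a) -> (freed a); heap: [0-47 FREE]
Op 3: b = malloc(10) -> b = 0; heap: [0-9 ALLOC][10-47 FREE]
Op 4: c = malloc(15) -> c = 10; heap: [0-9 ALLOC][10-24 ALLOC][25-47 FREE]
free(c): c = 10 -> block [10-24 ALLOC]; mark free, coalesce with adjacent free neighbors -> [0-9 ALLOC][10-47 FREE]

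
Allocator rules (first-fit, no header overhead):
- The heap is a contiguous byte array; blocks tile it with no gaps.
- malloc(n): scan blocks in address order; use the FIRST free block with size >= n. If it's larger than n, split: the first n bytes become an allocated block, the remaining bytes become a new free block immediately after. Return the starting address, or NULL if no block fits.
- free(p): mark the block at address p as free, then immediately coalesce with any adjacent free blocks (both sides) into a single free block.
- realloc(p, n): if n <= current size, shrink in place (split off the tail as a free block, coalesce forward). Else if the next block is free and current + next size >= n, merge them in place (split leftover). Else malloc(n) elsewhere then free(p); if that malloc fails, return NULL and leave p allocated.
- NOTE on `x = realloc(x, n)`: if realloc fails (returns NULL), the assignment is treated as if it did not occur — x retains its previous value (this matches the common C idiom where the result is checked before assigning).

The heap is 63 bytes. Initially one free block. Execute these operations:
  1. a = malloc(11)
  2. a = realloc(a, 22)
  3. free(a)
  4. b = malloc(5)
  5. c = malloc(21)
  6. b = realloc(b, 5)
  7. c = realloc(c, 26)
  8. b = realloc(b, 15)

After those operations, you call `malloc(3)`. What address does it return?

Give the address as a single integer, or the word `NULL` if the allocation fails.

Op 1: a = malloc(11) -> a = 0; heap: [0-10 ALLOC][11-62 FREE]
Op 2: a = realloc(a, 22) -> a = 0; heap: [0-21 ALLOC][22-62 FREE]
Op 3: free(a) -> (freed a); heap: [0-62 FREE]
Op 4: b = malloc(5) -> b = 0; heap: [0-4 ALLOC][5-62 FREE]
Op 5: c = malloc(21) -> c = 5; heap: [0-4 ALLOC][5-25 ALLOC][26-62 FREE]
Op 6: b = realloc(b, 5) -> b = 0; heap: [0-4 ALLOC][5-25 ALLOC][26-62 FREE]
Op 7: c = realloc(c, 26) -> c = 5; heap: [0-4 ALLOC][5-30 ALLOC][31-62 FREE]
Op 8: b = realloc(b, 15) -> b = 31; heap: [0-4 FREE][5-30 ALLOC][31-45 ALLOC][46-62 FREE]
malloc(3): first-fit scan over [0-4 FREE][5-30 ALLOC][31-45 ALLOC][46-62 FREE] -> 0

Answer: 0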